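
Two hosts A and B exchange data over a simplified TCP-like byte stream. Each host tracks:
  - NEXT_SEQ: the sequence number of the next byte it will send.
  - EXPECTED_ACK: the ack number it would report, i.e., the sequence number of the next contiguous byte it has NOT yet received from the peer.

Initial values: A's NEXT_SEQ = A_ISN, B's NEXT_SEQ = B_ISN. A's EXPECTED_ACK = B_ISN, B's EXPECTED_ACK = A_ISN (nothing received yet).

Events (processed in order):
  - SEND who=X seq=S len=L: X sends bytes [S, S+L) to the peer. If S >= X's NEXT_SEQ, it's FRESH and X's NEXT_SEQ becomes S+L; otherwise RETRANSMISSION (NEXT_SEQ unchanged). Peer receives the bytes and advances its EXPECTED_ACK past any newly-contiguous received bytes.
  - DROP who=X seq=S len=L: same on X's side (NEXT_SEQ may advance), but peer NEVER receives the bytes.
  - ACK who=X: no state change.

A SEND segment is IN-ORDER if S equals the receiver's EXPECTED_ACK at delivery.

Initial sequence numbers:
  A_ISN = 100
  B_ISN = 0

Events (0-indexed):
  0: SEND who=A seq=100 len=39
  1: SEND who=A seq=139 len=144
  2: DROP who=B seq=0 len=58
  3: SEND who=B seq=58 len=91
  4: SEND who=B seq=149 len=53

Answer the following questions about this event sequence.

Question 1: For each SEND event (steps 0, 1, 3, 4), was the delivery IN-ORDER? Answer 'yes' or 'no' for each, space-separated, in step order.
Answer: yes yes no no

Derivation:
Step 0: SEND seq=100 -> in-order
Step 1: SEND seq=139 -> in-order
Step 3: SEND seq=58 -> out-of-order
Step 4: SEND seq=149 -> out-of-order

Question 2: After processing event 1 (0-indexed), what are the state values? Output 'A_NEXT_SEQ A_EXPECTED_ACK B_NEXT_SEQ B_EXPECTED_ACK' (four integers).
After event 0: A_seq=139 A_ack=0 B_seq=0 B_ack=139
After event 1: A_seq=283 A_ack=0 B_seq=0 B_ack=283

283 0 0 283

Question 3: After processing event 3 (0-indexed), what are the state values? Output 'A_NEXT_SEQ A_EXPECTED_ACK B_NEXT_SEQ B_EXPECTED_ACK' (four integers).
After event 0: A_seq=139 A_ack=0 B_seq=0 B_ack=139
After event 1: A_seq=283 A_ack=0 B_seq=0 B_ack=283
After event 2: A_seq=283 A_ack=0 B_seq=58 B_ack=283
After event 3: A_seq=283 A_ack=0 B_seq=149 B_ack=283

283 0 149 283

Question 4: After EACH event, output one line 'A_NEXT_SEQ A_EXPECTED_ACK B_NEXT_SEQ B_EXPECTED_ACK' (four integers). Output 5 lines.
139 0 0 139
283 0 0 283
283 0 58 283
283 0 149 283
283 0 202 283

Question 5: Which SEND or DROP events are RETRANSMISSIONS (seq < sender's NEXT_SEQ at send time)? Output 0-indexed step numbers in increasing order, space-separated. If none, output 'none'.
Answer: none

Derivation:
Step 0: SEND seq=100 -> fresh
Step 1: SEND seq=139 -> fresh
Step 2: DROP seq=0 -> fresh
Step 3: SEND seq=58 -> fresh
Step 4: SEND seq=149 -> fresh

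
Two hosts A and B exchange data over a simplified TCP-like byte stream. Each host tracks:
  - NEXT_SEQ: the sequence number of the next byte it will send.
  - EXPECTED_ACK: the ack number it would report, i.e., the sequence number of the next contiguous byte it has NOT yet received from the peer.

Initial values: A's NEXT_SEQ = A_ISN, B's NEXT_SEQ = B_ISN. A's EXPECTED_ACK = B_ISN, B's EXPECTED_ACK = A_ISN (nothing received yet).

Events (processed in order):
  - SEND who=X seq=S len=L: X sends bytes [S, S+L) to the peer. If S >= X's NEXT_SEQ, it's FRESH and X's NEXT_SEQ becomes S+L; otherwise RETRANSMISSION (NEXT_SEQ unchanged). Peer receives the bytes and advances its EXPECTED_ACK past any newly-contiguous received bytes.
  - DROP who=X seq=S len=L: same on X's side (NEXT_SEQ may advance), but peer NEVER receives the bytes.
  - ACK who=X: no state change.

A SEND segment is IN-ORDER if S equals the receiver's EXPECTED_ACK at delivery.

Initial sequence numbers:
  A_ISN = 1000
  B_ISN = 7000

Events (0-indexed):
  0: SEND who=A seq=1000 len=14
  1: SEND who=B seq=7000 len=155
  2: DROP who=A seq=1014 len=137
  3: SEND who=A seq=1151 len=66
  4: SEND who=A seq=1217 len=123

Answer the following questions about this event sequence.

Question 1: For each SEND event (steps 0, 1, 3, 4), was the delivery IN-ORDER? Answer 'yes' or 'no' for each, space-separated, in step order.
Answer: yes yes no no

Derivation:
Step 0: SEND seq=1000 -> in-order
Step 1: SEND seq=7000 -> in-order
Step 3: SEND seq=1151 -> out-of-order
Step 4: SEND seq=1217 -> out-of-order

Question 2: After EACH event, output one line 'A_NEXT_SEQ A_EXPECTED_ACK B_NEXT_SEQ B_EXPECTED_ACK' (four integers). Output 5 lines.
1014 7000 7000 1014
1014 7155 7155 1014
1151 7155 7155 1014
1217 7155 7155 1014
1340 7155 7155 1014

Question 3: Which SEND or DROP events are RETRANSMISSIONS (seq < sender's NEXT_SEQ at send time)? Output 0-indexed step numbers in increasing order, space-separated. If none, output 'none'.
Answer: none

Derivation:
Step 0: SEND seq=1000 -> fresh
Step 1: SEND seq=7000 -> fresh
Step 2: DROP seq=1014 -> fresh
Step 3: SEND seq=1151 -> fresh
Step 4: SEND seq=1217 -> fresh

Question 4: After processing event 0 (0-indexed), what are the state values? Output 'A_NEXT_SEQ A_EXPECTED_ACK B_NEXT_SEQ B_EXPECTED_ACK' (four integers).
After event 0: A_seq=1014 A_ack=7000 B_seq=7000 B_ack=1014

1014 7000 7000 1014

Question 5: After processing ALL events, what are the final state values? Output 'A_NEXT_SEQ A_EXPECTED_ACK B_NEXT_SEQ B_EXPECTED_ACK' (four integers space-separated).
After event 0: A_seq=1014 A_ack=7000 B_seq=7000 B_ack=1014
After event 1: A_seq=1014 A_ack=7155 B_seq=7155 B_ack=1014
After event 2: A_seq=1151 A_ack=7155 B_seq=7155 B_ack=1014
After event 3: A_seq=1217 A_ack=7155 B_seq=7155 B_ack=1014
After event 4: A_seq=1340 A_ack=7155 B_seq=7155 B_ack=1014

Answer: 1340 7155 7155 1014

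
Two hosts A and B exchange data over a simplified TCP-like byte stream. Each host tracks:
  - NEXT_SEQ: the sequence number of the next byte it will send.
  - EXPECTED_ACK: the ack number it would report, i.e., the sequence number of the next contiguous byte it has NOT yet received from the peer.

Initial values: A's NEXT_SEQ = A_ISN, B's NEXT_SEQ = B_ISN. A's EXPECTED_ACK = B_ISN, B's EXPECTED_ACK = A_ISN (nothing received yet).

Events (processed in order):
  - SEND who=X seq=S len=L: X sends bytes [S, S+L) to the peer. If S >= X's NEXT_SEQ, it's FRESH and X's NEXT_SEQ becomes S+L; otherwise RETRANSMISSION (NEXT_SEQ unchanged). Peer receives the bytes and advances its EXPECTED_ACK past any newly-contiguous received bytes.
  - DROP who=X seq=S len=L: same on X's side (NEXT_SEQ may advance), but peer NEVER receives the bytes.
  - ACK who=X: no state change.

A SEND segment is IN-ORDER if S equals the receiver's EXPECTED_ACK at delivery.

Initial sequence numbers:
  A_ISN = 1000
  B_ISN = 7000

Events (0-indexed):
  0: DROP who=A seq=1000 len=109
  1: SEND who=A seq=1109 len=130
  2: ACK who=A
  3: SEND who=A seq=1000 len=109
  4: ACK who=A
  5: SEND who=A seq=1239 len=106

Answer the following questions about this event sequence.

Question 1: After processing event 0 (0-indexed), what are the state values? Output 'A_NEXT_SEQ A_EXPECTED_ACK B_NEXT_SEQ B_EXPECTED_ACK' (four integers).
After event 0: A_seq=1109 A_ack=7000 B_seq=7000 B_ack=1000

1109 7000 7000 1000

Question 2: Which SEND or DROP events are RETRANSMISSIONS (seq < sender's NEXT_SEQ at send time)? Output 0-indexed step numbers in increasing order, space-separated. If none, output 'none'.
Answer: 3

Derivation:
Step 0: DROP seq=1000 -> fresh
Step 1: SEND seq=1109 -> fresh
Step 3: SEND seq=1000 -> retransmit
Step 5: SEND seq=1239 -> fresh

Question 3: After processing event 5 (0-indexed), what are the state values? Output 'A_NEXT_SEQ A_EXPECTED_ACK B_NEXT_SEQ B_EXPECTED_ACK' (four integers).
After event 0: A_seq=1109 A_ack=7000 B_seq=7000 B_ack=1000
After event 1: A_seq=1239 A_ack=7000 B_seq=7000 B_ack=1000
After event 2: A_seq=1239 A_ack=7000 B_seq=7000 B_ack=1000
After event 3: A_seq=1239 A_ack=7000 B_seq=7000 B_ack=1239
After event 4: A_seq=1239 A_ack=7000 B_seq=7000 B_ack=1239
After event 5: A_seq=1345 A_ack=7000 B_seq=7000 B_ack=1345

1345 7000 7000 1345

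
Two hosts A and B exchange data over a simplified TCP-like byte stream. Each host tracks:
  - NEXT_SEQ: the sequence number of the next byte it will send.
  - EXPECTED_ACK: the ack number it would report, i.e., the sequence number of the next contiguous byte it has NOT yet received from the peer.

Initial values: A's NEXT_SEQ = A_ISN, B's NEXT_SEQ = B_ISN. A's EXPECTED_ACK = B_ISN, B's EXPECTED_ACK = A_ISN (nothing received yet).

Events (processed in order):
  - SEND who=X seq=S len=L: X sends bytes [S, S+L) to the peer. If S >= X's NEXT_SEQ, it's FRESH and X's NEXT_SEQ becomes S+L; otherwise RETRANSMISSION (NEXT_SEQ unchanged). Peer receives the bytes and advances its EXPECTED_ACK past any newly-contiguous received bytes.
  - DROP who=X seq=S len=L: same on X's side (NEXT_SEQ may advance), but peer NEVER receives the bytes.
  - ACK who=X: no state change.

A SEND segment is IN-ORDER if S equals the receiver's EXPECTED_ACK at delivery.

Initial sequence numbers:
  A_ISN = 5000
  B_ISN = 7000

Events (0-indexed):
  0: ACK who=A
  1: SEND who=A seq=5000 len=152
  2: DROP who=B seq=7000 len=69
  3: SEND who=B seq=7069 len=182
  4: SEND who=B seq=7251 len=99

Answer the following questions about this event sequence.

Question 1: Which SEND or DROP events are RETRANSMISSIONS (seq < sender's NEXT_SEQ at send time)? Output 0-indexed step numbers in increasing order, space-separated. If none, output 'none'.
Step 1: SEND seq=5000 -> fresh
Step 2: DROP seq=7000 -> fresh
Step 3: SEND seq=7069 -> fresh
Step 4: SEND seq=7251 -> fresh

Answer: none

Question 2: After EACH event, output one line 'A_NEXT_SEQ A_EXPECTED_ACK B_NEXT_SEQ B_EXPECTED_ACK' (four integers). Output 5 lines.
5000 7000 7000 5000
5152 7000 7000 5152
5152 7000 7069 5152
5152 7000 7251 5152
5152 7000 7350 5152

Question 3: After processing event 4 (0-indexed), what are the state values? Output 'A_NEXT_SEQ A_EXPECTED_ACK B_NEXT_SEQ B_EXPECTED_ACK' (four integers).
After event 0: A_seq=5000 A_ack=7000 B_seq=7000 B_ack=5000
After event 1: A_seq=5152 A_ack=7000 B_seq=7000 B_ack=5152
After event 2: A_seq=5152 A_ack=7000 B_seq=7069 B_ack=5152
After event 3: A_seq=5152 A_ack=7000 B_seq=7251 B_ack=5152
After event 4: A_seq=5152 A_ack=7000 B_seq=7350 B_ack=5152

5152 7000 7350 5152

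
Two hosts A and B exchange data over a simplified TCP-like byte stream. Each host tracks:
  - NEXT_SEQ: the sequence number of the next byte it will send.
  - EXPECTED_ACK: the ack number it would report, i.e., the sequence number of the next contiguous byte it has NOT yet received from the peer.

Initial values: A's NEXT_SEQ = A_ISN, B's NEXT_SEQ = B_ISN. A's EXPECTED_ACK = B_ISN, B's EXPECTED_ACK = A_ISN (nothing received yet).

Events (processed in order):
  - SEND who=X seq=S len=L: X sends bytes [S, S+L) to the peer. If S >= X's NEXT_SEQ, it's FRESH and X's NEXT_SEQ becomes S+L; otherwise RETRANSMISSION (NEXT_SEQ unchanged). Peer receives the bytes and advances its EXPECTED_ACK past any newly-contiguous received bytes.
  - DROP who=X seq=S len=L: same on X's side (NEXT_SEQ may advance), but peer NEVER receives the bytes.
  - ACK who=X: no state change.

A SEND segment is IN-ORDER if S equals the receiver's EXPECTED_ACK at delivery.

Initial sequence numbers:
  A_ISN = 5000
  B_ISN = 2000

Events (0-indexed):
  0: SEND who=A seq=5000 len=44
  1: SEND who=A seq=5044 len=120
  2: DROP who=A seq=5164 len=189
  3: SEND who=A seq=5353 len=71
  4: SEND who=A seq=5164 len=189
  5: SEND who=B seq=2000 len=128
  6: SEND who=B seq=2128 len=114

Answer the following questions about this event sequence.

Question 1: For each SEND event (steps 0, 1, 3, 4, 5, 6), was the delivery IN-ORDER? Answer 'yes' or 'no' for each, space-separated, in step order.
Answer: yes yes no yes yes yes

Derivation:
Step 0: SEND seq=5000 -> in-order
Step 1: SEND seq=5044 -> in-order
Step 3: SEND seq=5353 -> out-of-order
Step 4: SEND seq=5164 -> in-order
Step 5: SEND seq=2000 -> in-order
Step 6: SEND seq=2128 -> in-order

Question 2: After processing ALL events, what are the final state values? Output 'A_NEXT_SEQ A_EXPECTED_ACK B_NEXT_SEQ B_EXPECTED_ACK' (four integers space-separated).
Answer: 5424 2242 2242 5424

Derivation:
After event 0: A_seq=5044 A_ack=2000 B_seq=2000 B_ack=5044
After event 1: A_seq=5164 A_ack=2000 B_seq=2000 B_ack=5164
After event 2: A_seq=5353 A_ack=2000 B_seq=2000 B_ack=5164
After event 3: A_seq=5424 A_ack=2000 B_seq=2000 B_ack=5164
After event 4: A_seq=5424 A_ack=2000 B_seq=2000 B_ack=5424
After event 5: A_seq=5424 A_ack=2128 B_seq=2128 B_ack=5424
After event 6: A_seq=5424 A_ack=2242 B_seq=2242 B_ack=5424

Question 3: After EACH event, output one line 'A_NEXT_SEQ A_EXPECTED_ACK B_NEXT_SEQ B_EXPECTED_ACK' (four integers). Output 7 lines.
5044 2000 2000 5044
5164 2000 2000 5164
5353 2000 2000 5164
5424 2000 2000 5164
5424 2000 2000 5424
5424 2128 2128 5424
5424 2242 2242 5424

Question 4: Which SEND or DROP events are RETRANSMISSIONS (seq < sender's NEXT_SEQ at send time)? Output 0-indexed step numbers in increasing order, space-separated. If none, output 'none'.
Answer: 4

Derivation:
Step 0: SEND seq=5000 -> fresh
Step 1: SEND seq=5044 -> fresh
Step 2: DROP seq=5164 -> fresh
Step 3: SEND seq=5353 -> fresh
Step 4: SEND seq=5164 -> retransmit
Step 5: SEND seq=2000 -> fresh
Step 6: SEND seq=2128 -> fresh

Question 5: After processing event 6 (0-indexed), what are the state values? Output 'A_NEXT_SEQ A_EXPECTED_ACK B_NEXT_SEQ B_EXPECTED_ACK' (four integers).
After event 0: A_seq=5044 A_ack=2000 B_seq=2000 B_ack=5044
After event 1: A_seq=5164 A_ack=2000 B_seq=2000 B_ack=5164
After event 2: A_seq=5353 A_ack=2000 B_seq=2000 B_ack=5164
After event 3: A_seq=5424 A_ack=2000 B_seq=2000 B_ack=5164
After event 4: A_seq=5424 A_ack=2000 B_seq=2000 B_ack=5424
After event 5: A_seq=5424 A_ack=2128 B_seq=2128 B_ack=5424
After event 6: A_seq=5424 A_ack=2242 B_seq=2242 B_ack=5424

5424 2242 2242 5424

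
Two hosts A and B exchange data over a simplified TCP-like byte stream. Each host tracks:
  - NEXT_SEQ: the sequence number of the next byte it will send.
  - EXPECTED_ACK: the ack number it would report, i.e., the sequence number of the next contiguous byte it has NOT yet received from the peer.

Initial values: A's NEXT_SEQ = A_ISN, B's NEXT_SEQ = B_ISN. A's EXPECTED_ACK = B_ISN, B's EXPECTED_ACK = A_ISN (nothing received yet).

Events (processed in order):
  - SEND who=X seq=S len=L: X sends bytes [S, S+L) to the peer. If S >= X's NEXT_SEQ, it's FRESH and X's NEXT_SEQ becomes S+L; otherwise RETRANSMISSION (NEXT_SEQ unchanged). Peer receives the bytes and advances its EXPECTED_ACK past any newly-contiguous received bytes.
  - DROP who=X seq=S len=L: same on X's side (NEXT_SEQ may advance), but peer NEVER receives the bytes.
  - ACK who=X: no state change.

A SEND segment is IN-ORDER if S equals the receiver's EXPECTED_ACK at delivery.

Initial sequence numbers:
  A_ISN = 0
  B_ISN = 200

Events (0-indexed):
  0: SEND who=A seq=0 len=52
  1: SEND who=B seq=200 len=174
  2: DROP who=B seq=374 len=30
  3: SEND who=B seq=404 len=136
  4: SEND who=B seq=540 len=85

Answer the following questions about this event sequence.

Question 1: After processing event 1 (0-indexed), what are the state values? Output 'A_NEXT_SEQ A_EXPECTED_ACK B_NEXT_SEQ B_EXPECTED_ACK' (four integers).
After event 0: A_seq=52 A_ack=200 B_seq=200 B_ack=52
After event 1: A_seq=52 A_ack=374 B_seq=374 B_ack=52

52 374 374 52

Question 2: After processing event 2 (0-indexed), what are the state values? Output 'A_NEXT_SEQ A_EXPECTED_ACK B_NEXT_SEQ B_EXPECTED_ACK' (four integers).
After event 0: A_seq=52 A_ack=200 B_seq=200 B_ack=52
After event 1: A_seq=52 A_ack=374 B_seq=374 B_ack=52
After event 2: A_seq=52 A_ack=374 B_seq=404 B_ack=52

52 374 404 52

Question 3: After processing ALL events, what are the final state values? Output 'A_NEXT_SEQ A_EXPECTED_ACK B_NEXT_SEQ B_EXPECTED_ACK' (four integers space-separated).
After event 0: A_seq=52 A_ack=200 B_seq=200 B_ack=52
After event 1: A_seq=52 A_ack=374 B_seq=374 B_ack=52
After event 2: A_seq=52 A_ack=374 B_seq=404 B_ack=52
After event 3: A_seq=52 A_ack=374 B_seq=540 B_ack=52
After event 4: A_seq=52 A_ack=374 B_seq=625 B_ack=52

Answer: 52 374 625 52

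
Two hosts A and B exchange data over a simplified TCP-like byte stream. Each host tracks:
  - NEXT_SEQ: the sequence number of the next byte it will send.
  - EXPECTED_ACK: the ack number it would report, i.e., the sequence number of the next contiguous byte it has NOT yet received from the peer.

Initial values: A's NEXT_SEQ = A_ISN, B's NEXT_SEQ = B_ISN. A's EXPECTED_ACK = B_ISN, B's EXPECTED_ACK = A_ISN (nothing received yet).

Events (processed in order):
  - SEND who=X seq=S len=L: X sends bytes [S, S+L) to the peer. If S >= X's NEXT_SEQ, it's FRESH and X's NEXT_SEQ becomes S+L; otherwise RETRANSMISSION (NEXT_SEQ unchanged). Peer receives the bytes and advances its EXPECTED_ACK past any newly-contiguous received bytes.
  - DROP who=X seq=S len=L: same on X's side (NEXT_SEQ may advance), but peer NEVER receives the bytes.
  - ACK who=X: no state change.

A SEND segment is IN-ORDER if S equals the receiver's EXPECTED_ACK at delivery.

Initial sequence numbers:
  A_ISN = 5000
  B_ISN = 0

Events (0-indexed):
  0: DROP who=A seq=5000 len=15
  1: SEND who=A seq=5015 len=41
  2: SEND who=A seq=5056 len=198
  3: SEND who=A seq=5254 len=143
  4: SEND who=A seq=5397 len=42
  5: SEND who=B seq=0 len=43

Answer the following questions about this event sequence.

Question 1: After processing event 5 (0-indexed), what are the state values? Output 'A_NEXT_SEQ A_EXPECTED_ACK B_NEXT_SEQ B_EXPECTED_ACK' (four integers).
After event 0: A_seq=5015 A_ack=0 B_seq=0 B_ack=5000
After event 1: A_seq=5056 A_ack=0 B_seq=0 B_ack=5000
After event 2: A_seq=5254 A_ack=0 B_seq=0 B_ack=5000
After event 3: A_seq=5397 A_ack=0 B_seq=0 B_ack=5000
After event 4: A_seq=5439 A_ack=0 B_seq=0 B_ack=5000
After event 5: A_seq=5439 A_ack=43 B_seq=43 B_ack=5000

5439 43 43 5000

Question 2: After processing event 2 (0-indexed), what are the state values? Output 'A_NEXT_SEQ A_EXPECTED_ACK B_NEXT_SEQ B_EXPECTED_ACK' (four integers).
After event 0: A_seq=5015 A_ack=0 B_seq=0 B_ack=5000
After event 1: A_seq=5056 A_ack=0 B_seq=0 B_ack=5000
After event 2: A_seq=5254 A_ack=0 B_seq=0 B_ack=5000

5254 0 0 5000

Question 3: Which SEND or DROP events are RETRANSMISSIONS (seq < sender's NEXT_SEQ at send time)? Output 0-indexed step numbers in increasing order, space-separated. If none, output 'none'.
Step 0: DROP seq=5000 -> fresh
Step 1: SEND seq=5015 -> fresh
Step 2: SEND seq=5056 -> fresh
Step 3: SEND seq=5254 -> fresh
Step 4: SEND seq=5397 -> fresh
Step 5: SEND seq=0 -> fresh

Answer: none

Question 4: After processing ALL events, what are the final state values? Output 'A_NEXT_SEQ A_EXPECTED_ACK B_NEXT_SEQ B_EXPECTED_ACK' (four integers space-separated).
Answer: 5439 43 43 5000

Derivation:
After event 0: A_seq=5015 A_ack=0 B_seq=0 B_ack=5000
After event 1: A_seq=5056 A_ack=0 B_seq=0 B_ack=5000
After event 2: A_seq=5254 A_ack=0 B_seq=0 B_ack=5000
After event 3: A_seq=5397 A_ack=0 B_seq=0 B_ack=5000
After event 4: A_seq=5439 A_ack=0 B_seq=0 B_ack=5000
After event 5: A_seq=5439 A_ack=43 B_seq=43 B_ack=5000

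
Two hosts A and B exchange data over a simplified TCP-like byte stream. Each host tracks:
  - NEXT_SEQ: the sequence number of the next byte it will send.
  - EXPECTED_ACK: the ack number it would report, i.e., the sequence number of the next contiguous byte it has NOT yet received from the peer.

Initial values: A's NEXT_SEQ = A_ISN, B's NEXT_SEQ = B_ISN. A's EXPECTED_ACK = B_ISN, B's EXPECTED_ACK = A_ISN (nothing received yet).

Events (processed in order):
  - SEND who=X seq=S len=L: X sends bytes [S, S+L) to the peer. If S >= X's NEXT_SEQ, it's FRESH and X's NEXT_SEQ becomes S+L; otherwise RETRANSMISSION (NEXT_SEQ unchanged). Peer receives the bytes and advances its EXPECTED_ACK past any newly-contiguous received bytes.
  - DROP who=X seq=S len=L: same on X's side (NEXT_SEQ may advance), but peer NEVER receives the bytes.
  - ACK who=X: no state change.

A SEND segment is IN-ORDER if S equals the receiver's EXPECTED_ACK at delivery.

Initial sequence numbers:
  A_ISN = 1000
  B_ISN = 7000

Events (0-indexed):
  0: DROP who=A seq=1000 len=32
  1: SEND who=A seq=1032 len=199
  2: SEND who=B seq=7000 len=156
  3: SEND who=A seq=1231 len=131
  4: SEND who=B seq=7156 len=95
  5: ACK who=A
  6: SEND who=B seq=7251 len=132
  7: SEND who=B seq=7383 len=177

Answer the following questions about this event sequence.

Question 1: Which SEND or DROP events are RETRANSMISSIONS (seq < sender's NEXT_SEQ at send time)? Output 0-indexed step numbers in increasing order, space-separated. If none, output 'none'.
Answer: none

Derivation:
Step 0: DROP seq=1000 -> fresh
Step 1: SEND seq=1032 -> fresh
Step 2: SEND seq=7000 -> fresh
Step 3: SEND seq=1231 -> fresh
Step 4: SEND seq=7156 -> fresh
Step 6: SEND seq=7251 -> fresh
Step 7: SEND seq=7383 -> fresh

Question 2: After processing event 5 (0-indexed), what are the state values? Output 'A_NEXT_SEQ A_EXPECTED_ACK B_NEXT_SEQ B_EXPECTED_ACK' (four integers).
After event 0: A_seq=1032 A_ack=7000 B_seq=7000 B_ack=1000
After event 1: A_seq=1231 A_ack=7000 B_seq=7000 B_ack=1000
After event 2: A_seq=1231 A_ack=7156 B_seq=7156 B_ack=1000
After event 3: A_seq=1362 A_ack=7156 B_seq=7156 B_ack=1000
After event 4: A_seq=1362 A_ack=7251 B_seq=7251 B_ack=1000
After event 5: A_seq=1362 A_ack=7251 B_seq=7251 B_ack=1000

1362 7251 7251 1000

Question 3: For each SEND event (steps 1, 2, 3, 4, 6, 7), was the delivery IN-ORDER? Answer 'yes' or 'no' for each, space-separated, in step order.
Step 1: SEND seq=1032 -> out-of-order
Step 2: SEND seq=7000 -> in-order
Step 3: SEND seq=1231 -> out-of-order
Step 4: SEND seq=7156 -> in-order
Step 6: SEND seq=7251 -> in-order
Step 7: SEND seq=7383 -> in-order

Answer: no yes no yes yes yes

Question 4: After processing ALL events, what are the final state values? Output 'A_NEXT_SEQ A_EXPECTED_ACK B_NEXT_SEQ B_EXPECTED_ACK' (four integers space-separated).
After event 0: A_seq=1032 A_ack=7000 B_seq=7000 B_ack=1000
After event 1: A_seq=1231 A_ack=7000 B_seq=7000 B_ack=1000
After event 2: A_seq=1231 A_ack=7156 B_seq=7156 B_ack=1000
After event 3: A_seq=1362 A_ack=7156 B_seq=7156 B_ack=1000
After event 4: A_seq=1362 A_ack=7251 B_seq=7251 B_ack=1000
After event 5: A_seq=1362 A_ack=7251 B_seq=7251 B_ack=1000
After event 6: A_seq=1362 A_ack=7383 B_seq=7383 B_ack=1000
After event 7: A_seq=1362 A_ack=7560 B_seq=7560 B_ack=1000

Answer: 1362 7560 7560 1000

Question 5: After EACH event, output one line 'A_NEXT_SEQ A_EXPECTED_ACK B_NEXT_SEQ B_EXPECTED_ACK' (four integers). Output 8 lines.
1032 7000 7000 1000
1231 7000 7000 1000
1231 7156 7156 1000
1362 7156 7156 1000
1362 7251 7251 1000
1362 7251 7251 1000
1362 7383 7383 1000
1362 7560 7560 1000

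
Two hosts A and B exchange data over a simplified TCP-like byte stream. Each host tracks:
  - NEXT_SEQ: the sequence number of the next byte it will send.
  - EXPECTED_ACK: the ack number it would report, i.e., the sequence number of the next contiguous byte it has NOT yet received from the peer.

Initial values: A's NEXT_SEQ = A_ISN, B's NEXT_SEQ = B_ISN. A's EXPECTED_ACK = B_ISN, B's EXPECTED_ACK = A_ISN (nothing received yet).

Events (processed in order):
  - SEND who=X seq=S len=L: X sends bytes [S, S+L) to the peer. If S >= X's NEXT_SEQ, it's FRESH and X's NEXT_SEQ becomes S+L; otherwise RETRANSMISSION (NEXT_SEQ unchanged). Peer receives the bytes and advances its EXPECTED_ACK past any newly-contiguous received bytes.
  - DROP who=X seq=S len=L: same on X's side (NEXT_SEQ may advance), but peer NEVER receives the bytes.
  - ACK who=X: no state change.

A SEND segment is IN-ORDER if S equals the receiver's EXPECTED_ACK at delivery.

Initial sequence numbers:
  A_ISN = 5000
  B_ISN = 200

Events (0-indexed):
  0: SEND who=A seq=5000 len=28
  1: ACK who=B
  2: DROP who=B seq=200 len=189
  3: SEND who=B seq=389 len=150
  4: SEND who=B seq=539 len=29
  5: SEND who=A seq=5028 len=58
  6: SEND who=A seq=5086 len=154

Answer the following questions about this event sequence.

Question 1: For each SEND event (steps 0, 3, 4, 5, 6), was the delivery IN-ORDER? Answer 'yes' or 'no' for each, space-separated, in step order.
Step 0: SEND seq=5000 -> in-order
Step 3: SEND seq=389 -> out-of-order
Step 4: SEND seq=539 -> out-of-order
Step 5: SEND seq=5028 -> in-order
Step 6: SEND seq=5086 -> in-order

Answer: yes no no yes yes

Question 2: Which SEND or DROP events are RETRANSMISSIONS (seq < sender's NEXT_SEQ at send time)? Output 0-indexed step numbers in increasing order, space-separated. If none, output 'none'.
Answer: none

Derivation:
Step 0: SEND seq=5000 -> fresh
Step 2: DROP seq=200 -> fresh
Step 3: SEND seq=389 -> fresh
Step 4: SEND seq=539 -> fresh
Step 5: SEND seq=5028 -> fresh
Step 6: SEND seq=5086 -> fresh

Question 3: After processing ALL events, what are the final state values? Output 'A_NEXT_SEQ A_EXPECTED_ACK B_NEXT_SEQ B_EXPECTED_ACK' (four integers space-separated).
Answer: 5240 200 568 5240

Derivation:
After event 0: A_seq=5028 A_ack=200 B_seq=200 B_ack=5028
After event 1: A_seq=5028 A_ack=200 B_seq=200 B_ack=5028
After event 2: A_seq=5028 A_ack=200 B_seq=389 B_ack=5028
After event 3: A_seq=5028 A_ack=200 B_seq=539 B_ack=5028
After event 4: A_seq=5028 A_ack=200 B_seq=568 B_ack=5028
After event 5: A_seq=5086 A_ack=200 B_seq=568 B_ack=5086
After event 6: A_seq=5240 A_ack=200 B_seq=568 B_ack=5240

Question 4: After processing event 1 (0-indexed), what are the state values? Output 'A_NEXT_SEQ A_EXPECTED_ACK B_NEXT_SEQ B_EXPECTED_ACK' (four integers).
After event 0: A_seq=5028 A_ack=200 B_seq=200 B_ack=5028
After event 1: A_seq=5028 A_ack=200 B_seq=200 B_ack=5028

5028 200 200 5028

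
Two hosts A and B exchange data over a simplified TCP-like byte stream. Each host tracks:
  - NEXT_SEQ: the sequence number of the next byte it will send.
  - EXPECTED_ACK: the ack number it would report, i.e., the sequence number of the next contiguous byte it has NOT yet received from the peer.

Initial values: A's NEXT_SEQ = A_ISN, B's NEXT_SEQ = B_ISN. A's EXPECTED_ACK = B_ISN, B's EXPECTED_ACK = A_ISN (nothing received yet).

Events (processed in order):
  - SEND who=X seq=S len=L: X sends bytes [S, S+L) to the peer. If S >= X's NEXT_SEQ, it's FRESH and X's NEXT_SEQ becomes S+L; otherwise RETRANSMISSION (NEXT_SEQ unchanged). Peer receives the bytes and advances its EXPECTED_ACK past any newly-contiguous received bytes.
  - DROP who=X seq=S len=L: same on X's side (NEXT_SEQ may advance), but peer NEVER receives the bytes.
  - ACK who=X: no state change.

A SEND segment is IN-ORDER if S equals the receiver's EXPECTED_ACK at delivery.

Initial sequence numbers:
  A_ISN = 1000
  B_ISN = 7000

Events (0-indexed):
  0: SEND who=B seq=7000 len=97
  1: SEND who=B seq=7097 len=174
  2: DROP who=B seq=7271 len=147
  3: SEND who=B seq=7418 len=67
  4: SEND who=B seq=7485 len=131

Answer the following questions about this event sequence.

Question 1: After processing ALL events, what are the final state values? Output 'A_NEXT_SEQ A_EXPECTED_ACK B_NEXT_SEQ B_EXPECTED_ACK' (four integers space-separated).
Answer: 1000 7271 7616 1000

Derivation:
After event 0: A_seq=1000 A_ack=7097 B_seq=7097 B_ack=1000
After event 1: A_seq=1000 A_ack=7271 B_seq=7271 B_ack=1000
After event 2: A_seq=1000 A_ack=7271 B_seq=7418 B_ack=1000
After event 3: A_seq=1000 A_ack=7271 B_seq=7485 B_ack=1000
After event 4: A_seq=1000 A_ack=7271 B_seq=7616 B_ack=1000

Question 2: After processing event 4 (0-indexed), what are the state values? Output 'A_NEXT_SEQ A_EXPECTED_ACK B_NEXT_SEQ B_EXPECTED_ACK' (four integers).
After event 0: A_seq=1000 A_ack=7097 B_seq=7097 B_ack=1000
After event 1: A_seq=1000 A_ack=7271 B_seq=7271 B_ack=1000
After event 2: A_seq=1000 A_ack=7271 B_seq=7418 B_ack=1000
After event 3: A_seq=1000 A_ack=7271 B_seq=7485 B_ack=1000
After event 4: A_seq=1000 A_ack=7271 B_seq=7616 B_ack=1000

1000 7271 7616 1000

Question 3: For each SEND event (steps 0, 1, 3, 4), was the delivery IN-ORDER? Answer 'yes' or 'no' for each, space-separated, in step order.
Step 0: SEND seq=7000 -> in-order
Step 1: SEND seq=7097 -> in-order
Step 3: SEND seq=7418 -> out-of-order
Step 4: SEND seq=7485 -> out-of-order

Answer: yes yes no no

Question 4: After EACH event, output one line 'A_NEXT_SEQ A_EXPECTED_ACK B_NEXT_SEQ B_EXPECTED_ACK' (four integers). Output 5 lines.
1000 7097 7097 1000
1000 7271 7271 1000
1000 7271 7418 1000
1000 7271 7485 1000
1000 7271 7616 1000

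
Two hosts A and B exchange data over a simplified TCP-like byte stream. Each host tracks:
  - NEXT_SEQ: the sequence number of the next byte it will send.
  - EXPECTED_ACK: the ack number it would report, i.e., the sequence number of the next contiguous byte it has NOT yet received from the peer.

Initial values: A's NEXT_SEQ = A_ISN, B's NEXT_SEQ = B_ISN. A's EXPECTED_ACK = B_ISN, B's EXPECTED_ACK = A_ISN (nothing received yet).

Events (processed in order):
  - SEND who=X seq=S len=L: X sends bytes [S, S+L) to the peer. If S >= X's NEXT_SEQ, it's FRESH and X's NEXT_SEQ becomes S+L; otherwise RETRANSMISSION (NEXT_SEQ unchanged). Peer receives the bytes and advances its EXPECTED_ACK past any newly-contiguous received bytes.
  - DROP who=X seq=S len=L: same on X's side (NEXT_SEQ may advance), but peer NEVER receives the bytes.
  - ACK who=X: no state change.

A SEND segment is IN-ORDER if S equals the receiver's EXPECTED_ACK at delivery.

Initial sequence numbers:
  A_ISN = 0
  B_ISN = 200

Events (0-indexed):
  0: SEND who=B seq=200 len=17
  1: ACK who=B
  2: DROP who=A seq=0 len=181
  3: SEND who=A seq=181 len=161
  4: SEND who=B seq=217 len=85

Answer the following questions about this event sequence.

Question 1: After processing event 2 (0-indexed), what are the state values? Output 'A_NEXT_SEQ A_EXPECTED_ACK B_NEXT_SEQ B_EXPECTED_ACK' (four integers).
After event 0: A_seq=0 A_ack=217 B_seq=217 B_ack=0
After event 1: A_seq=0 A_ack=217 B_seq=217 B_ack=0
After event 2: A_seq=181 A_ack=217 B_seq=217 B_ack=0

181 217 217 0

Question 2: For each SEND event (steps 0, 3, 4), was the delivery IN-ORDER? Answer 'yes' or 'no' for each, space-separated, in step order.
Step 0: SEND seq=200 -> in-order
Step 3: SEND seq=181 -> out-of-order
Step 4: SEND seq=217 -> in-order

Answer: yes no yes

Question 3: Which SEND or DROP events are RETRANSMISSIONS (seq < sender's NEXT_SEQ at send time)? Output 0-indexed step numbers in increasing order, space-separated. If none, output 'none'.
Answer: none

Derivation:
Step 0: SEND seq=200 -> fresh
Step 2: DROP seq=0 -> fresh
Step 3: SEND seq=181 -> fresh
Step 4: SEND seq=217 -> fresh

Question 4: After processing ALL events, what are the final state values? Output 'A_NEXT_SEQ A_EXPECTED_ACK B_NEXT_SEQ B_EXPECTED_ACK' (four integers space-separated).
After event 0: A_seq=0 A_ack=217 B_seq=217 B_ack=0
After event 1: A_seq=0 A_ack=217 B_seq=217 B_ack=0
After event 2: A_seq=181 A_ack=217 B_seq=217 B_ack=0
After event 3: A_seq=342 A_ack=217 B_seq=217 B_ack=0
After event 4: A_seq=342 A_ack=302 B_seq=302 B_ack=0

Answer: 342 302 302 0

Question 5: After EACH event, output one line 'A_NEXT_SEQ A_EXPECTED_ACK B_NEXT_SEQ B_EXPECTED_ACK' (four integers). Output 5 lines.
0 217 217 0
0 217 217 0
181 217 217 0
342 217 217 0
342 302 302 0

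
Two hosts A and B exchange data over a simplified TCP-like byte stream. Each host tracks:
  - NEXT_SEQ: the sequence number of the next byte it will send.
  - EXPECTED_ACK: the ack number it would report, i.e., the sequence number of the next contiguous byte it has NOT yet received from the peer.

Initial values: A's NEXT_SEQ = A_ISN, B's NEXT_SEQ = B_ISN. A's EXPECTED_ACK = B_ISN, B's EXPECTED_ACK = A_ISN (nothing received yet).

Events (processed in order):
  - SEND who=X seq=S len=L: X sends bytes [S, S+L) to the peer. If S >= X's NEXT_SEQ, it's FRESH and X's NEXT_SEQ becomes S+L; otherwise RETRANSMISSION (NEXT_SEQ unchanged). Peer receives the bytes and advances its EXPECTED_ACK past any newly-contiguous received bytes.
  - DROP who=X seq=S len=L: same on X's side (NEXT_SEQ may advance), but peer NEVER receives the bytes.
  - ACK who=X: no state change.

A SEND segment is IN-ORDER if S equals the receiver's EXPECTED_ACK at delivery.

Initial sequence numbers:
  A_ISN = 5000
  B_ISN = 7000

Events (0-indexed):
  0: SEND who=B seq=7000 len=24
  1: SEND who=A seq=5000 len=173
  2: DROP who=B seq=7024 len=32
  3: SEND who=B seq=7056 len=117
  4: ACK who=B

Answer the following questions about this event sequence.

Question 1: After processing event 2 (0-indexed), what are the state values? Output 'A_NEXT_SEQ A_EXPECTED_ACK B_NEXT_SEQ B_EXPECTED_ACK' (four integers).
After event 0: A_seq=5000 A_ack=7024 B_seq=7024 B_ack=5000
After event 1: A_seq=5173 A_ack=7024 B_seq=7024 B_ack=5173
After event 2: A_seq=5173 A_ack=7024 B_seq=7056 B_ack=5173

5173 7024 7056 5173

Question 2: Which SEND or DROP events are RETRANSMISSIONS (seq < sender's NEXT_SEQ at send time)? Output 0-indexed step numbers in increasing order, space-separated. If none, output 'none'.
Step 0: SEND seq=7000 -> fresh
Step 1: SEND seq=5000 -> fresh
Step 2: DROP seq=7024 -> fresh
Step 3: SEND seq=7056 -> fresh

Answer: none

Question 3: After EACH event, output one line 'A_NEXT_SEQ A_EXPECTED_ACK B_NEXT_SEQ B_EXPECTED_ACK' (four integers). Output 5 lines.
5000 7024 7024 5000
5173 7024 7024 5173
5173 7024 7056 5173
5173 7024 7173 5173
5173 7024 7173 5173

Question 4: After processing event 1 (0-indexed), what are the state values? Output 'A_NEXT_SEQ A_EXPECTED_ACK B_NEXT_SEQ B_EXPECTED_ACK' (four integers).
After event 0: A_seq=5000 A_ack=7024 B_seq=7024 B_ack=5000
After event 1: A_seq=5173 A_ack=7024 B_seq=7024 B_ack=5173

5173 7024 7024 5173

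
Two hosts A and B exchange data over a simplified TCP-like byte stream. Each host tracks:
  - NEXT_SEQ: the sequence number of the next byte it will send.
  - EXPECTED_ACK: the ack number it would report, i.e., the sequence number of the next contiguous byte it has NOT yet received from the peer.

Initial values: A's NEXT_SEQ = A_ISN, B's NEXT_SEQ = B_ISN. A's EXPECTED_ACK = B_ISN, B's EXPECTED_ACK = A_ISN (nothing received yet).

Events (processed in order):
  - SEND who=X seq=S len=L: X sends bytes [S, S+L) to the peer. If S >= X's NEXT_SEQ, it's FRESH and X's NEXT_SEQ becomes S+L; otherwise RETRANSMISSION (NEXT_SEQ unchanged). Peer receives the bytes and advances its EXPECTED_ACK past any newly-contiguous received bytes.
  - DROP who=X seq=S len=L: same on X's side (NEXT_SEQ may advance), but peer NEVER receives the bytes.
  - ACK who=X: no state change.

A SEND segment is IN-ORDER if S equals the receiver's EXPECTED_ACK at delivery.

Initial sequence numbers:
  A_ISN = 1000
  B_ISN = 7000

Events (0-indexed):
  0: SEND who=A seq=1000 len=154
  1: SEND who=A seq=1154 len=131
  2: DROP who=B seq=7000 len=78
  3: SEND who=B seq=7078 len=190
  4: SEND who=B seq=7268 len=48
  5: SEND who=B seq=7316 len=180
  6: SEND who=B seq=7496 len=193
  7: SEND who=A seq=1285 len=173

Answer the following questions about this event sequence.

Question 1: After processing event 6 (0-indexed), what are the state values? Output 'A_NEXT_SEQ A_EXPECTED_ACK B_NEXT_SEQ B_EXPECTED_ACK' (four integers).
After event 0: A_seq=1154 A_ack=7000 B_seq=7000 B_ack=1154
After event 1: A_seq=1285 A_ack=7000 B_seq=7000 B_ack=1285
After event 2: A_seq=1285 A_ack=7000 B_seq=7078 B_ack=1285
After event 3: A_seq=1285 A_ack=7000 B_seq=7268 B_ack=1285
After event 4: A_seq=1285 A_ack=7000 B_seq=7316 B_ack=1285
After event 5: A_seq=1285 A_ack=7000 B_seq=7496 B_ack=1285
After event 6: A_seq=1285 A_ack=7000 B_seq=7689 B_ack=1285

1285 7000 7689 1285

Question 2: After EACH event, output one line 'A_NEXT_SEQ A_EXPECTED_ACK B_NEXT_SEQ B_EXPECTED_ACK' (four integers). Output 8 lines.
1154 7000 7000 1154
1285 7000 7000 1285
1285 7000 7078 1285
1285 7000 7268 1285
1285 7000 7316 1285
1285 7000 7496 1285
1285 7000 7689 1285
1458 7000 7689 1458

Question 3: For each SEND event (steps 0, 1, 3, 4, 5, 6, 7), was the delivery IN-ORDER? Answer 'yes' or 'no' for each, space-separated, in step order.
Step 0: SEND seq=1000 -> in-order
Step 1: SEND seq=1154 -> in-order
Step 3: SEND seq=7078 -> out-of-order
Step 4: SEND seq=7268 -> out-of-order
Step 5: SEND seq=7316 -> out-of-order
Step 6: SEND seq=7496 -> out-of-order
Step 7: SEND seq=1285 -> in-order

Answer: yes yes no no no no yes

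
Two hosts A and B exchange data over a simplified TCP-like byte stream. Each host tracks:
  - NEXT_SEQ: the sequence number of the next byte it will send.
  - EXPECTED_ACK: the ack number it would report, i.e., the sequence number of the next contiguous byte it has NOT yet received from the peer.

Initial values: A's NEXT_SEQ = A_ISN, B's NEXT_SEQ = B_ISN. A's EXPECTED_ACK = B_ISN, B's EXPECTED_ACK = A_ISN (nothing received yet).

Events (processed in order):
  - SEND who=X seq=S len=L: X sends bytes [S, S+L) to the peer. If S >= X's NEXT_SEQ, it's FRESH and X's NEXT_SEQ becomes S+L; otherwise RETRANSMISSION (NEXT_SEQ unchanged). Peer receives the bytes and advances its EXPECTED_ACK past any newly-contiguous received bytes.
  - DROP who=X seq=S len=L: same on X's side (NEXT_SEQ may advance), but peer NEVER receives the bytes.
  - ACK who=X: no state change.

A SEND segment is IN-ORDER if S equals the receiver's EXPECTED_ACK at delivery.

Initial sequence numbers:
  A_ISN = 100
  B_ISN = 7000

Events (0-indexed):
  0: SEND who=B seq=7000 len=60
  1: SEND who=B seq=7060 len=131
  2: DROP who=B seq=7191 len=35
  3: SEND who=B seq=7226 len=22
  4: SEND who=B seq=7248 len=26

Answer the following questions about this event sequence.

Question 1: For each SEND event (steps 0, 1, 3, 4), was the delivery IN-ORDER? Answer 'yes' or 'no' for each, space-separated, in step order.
Answer: yes yes no no

Derivation:
Step 0: SEND seq=7000 -> in-order
Step 1: SEND seq=7060 -> in-order
Step 3: SEND seq=7226 -> out-of-order
Step 4: SEND seq=7248 -> out-of-order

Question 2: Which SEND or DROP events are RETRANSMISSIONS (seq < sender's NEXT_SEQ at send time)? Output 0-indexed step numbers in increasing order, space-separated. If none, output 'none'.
Step 0: SEND seq=7000 -> fresh
Step 1: SEND seq=7060 -> fresh
Step 2: DROP seq=7191 -> fresh
Step 3: SEND seq=7226 -> fresh
Step 4: SEND seq=7248 -> fresh

Answer: none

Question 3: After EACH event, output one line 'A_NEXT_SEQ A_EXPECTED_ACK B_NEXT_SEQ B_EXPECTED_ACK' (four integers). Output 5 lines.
100 7060 7060 100
100 7191 7191 100
100 7191 7226 100
100 7191 7248 100
100 7191 7274 100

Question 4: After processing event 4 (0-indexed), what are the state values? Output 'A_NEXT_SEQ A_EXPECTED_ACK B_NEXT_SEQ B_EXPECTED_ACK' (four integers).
After event 0: A_seq=100 A_ack=7060 B_seq=7060 B_ack=100
After event 1: A_seq=100 A_ack=7191 B_seq=7191 B_ack=100
After event 2: A_seq=100 A_ack=7191 B_seq=7226 B_ack=100
After event 3: A_seq=100 A_ack=7191 B_seq=7248 B_ack=100
After event 4: A_seq=100 A_ack=7191 B_seq=7274 B_ack=100

100 7191 7274 100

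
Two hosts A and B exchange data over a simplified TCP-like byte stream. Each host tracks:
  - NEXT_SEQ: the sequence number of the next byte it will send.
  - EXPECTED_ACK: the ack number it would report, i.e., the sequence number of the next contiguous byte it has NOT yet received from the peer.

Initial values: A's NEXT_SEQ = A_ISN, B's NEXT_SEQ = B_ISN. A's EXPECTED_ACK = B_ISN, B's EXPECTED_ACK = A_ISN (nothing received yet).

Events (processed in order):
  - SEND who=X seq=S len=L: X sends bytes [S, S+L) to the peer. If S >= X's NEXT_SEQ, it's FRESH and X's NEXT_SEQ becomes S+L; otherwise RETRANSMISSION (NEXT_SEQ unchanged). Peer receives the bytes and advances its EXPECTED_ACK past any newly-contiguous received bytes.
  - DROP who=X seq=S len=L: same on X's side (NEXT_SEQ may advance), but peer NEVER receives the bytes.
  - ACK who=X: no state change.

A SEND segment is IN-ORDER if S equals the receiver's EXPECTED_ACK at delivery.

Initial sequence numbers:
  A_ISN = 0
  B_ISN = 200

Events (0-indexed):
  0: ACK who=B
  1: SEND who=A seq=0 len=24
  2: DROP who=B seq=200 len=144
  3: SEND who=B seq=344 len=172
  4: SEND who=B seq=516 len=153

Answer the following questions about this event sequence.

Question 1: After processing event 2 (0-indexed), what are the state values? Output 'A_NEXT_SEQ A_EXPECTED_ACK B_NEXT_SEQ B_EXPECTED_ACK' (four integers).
After event 0: A_seq=0 A_ack=200 B_seq=200 B_ack=0
After event 1: A_seq=24 A_ack=200 B_seq=200 B_ack=24
After event 2: A_seq=24 A_ack=200 B_seq=344 B_ack=24

24 200 344 24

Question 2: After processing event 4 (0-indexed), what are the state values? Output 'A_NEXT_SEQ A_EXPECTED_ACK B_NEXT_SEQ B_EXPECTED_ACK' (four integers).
After event 0: A_seq=0 A_ack=200 B_seq=200 B_ack=0
After event 1: A_seq=24 A_ack=200 B_seq=200 B_ack=24
After event 2: A_seq=24 A_ack=200 B_seq=344 B_ack=24
After event 3: A_seq=24 A_ack=200 B_seq=516 B_ack=24
After event 4: A_seq=24 A_ack=200 B_seq=669 B_ack=24

24 200 669 24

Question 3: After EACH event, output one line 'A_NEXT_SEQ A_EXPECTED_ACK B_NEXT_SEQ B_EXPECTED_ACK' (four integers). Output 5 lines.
0 200 200 0
24 200 200 24
24 200 344 24
24 200 516 24
24 200 669 24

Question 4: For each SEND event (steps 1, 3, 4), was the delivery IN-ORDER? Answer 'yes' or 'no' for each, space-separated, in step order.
Step 1: SEND seq=0 -> in-order
Step 3: SEND seq=344 -> out-of-order
Step 4: SEND seq=516 -> out-of-order

Answer: yes no no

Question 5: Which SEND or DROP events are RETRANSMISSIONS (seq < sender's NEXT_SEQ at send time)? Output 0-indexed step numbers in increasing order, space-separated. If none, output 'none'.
Answer: none

Derivation:
Step 1: SEND seq=0 -> fresh
Step 2: DROP seq=200 -> fresh
Step 3: SEND seq=344 -> fresh
Step 4: SEND seq=516 -> fresh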